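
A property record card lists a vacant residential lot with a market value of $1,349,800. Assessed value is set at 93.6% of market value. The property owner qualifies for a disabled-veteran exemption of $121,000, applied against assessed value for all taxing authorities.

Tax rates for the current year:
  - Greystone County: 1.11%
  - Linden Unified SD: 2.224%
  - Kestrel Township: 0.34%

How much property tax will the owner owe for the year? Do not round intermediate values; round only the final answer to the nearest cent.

$41,972.25

Assessed value = $1,349,800 × 0.936 = $1,263,412.8
Taxable value = $1,263,412.8 − $121,000 = $1,142,412.8
Greystone County: $1,142,412.8 × 0.0111 = $12,680.78208
Linden Unified SD: $1,142,412.8 × 0.02224 = $25,407.260672
Kestrel Township: $1,142,412.8 × 0.0034 = $3,884.20352
Total = $12,680.78208 + $25,407.260672 + $3,884.20352 = $41,972.246272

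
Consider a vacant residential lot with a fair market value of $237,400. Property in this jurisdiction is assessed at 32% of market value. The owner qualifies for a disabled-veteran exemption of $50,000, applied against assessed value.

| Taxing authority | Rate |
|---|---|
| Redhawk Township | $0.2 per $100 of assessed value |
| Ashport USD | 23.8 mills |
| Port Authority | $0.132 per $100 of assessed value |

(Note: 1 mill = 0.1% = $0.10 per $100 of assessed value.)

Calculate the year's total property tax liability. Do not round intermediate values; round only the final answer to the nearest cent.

$704.25

Assessed value = $237,400 × 0.32 = $75,968
Taxable value = $75,968 − $50,000 = $25,968
Redhawk Township: $25,968 × 0.002 = $51.936
Ashport USD: $25,968 × 0.0238 = $618.0384
Port Authority: $25,968 × 0.00132 = $34.27776
Total = $704.25216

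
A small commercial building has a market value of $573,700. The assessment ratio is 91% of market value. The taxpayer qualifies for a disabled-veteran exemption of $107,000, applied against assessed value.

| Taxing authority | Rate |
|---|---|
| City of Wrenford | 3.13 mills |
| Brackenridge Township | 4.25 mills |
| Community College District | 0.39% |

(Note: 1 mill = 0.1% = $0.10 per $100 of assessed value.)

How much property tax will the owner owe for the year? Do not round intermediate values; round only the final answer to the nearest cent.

Assessed value = $573,700 × 0.91 = $522,067
Taxable value = $522,067 − $107,000 = $415,067
City of Wrenford: $415,067 × 0.00313 = $1,299.15971
Brackenridge Township: $415,067 × 0.00425 = $1,764.03475
Community College District: $415,067 × 0.0039 = $1,618.7613
Total = $4,681.95576

$4,681.96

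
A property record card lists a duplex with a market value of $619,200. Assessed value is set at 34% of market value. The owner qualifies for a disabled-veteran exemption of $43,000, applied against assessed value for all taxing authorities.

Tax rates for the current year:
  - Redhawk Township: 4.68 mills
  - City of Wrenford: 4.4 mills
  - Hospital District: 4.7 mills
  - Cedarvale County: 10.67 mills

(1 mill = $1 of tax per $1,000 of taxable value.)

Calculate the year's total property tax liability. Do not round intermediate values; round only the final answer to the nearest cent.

$4,096.06

Assessed value = $619,200 × 0.34 = $210,528
Taxable value = $210,528 − $43,000 = $167,528
Redhawk Township: $167,528 × 0.00468 = $784.03104
City of Wrenford: $167,528 × 0.0044 = $737.1232
Hospital District: $167,528 × 0.0047 = $787.3816
Cedarvale County: $167,528 × 0.01067 = $1,787.52376
Total = $784.03104 + $737.1232 + $787.3816 + $1,787.52376 = $4,096.0596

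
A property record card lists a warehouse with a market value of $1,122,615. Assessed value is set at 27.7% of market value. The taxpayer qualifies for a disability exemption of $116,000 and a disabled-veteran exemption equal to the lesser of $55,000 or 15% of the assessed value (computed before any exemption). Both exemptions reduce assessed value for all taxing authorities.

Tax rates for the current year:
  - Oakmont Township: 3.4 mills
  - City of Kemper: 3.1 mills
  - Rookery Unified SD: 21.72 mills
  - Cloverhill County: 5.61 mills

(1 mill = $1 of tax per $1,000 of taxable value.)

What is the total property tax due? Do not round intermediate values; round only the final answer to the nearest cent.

$5,017.66

Assessed value = $1,122,615 × 0.277 = $310,964.355
Disabled-veteran exemption = min($55,000, 15% × $310,964.355) = min($55,000, $46,644.65325) = $46,644.65325 (percentage binds)
Taxable value = $310,964.355 − $116,000 − $46,644.65325 = $148,319.70175
Oakmont Township: $148,319.70175 × 0.0034 = $504.28698595
City of Kemper: $148,319.70175 × 0.0031 = $459.791075425
Rookery Unified SD: $148,319.70175 × 0.02172 = $3,221.50392201
Cloverhill County: $148,319.70175 × 0.00561 = $832.0735268175
Total = $5,017.6555102025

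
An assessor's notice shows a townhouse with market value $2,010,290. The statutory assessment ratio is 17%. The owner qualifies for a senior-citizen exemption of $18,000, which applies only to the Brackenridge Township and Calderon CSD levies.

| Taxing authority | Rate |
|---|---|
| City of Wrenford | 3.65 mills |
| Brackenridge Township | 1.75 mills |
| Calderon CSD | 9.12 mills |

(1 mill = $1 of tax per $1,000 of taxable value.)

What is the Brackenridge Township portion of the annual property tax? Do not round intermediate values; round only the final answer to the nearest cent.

Assessed value = $2,010,290 × 0.17 = $341,749.3
Brackenridge Township taxable value = $341,749.3 − $18,000 = $323,749.3
Brackenridge Township levy = $323,749.3 × 0.00175 = $566.561275

$566.56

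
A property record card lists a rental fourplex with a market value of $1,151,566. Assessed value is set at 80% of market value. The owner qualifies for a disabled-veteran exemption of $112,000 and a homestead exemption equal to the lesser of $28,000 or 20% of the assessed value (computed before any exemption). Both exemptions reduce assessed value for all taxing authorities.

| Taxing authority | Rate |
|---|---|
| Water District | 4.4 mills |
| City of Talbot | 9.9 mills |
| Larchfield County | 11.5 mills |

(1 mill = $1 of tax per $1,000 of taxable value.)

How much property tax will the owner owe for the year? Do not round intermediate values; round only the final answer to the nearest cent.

$20,156.32

Assessed value = $1,151,566 × 0.8 = $921,252.8
Homestead exemption = min($28,000, 20% × $921,252.8) = min($28,000, $184,250.56) = $28,000 (dollar cap binds)
Taxable value = $921,252.8 − $112,000 − $28,000 = $781,252.8
Water District: $781,252.8 × 0.0044 = $3,437.51232
City of Talbot: $781,252.8 × 0.0099 = $7,734.40272
Larchfield County: $781,252.8 × 0.0115 = $8,984.4072
Total = $20,156.32224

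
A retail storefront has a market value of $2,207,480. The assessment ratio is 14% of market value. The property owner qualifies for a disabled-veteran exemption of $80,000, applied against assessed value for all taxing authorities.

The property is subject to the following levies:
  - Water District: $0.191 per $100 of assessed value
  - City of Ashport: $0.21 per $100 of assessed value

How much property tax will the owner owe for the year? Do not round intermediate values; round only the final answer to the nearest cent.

$918.48

Assessed value = $2,207,480 × 0.14 = $309,047.2
Taxable value = $309,047.2 − $80,000 = $229,047.2
Water District: $229,047.2 × 0.00191 = $437.480152
City of Ashport: $229,047.2 × 0.0021 = $480.99912
Total = $437.480152 + $480.99912 = $918.479272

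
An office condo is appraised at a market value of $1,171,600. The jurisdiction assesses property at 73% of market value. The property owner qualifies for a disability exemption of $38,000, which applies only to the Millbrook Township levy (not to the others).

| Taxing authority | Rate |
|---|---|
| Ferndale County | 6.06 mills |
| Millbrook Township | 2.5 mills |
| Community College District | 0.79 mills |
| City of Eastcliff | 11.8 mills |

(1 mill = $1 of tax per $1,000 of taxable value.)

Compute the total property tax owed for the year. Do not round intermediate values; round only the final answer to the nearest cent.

Assessed value = $1,171,600 × 0.73 = $855,268
Ferndale County: $855,268 × 0.00606 = $5,182.92408
Millbrook Township: ($855,268 − $38,000) × 0.0025 = $817,268 × 0.0025 = $2,043.17
Community College District: $855,268 × 0.00079 = $675.66172
City of Eastcliff: $855,268 × 0.0118 = $10,092.1624
Total = $17,993.9182

$17,993.92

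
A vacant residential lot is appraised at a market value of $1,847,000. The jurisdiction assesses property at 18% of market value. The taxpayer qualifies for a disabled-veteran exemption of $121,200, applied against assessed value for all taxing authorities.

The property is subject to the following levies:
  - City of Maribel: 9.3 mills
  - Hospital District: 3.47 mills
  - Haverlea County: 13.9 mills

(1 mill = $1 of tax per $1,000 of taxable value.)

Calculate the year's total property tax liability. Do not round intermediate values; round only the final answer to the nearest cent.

$5,634.30

Assessed value = $1,847,000 × 0.18 = $332,460
Taxable value = $332,460 − $121,200 = $211,260
City of Maribel: $211,260 × 0.0093 = $1,964.718
Hospital District: $211,260 × 0.00347 = $733.0722
Haverlea County: $211,260 × 0.0139 = $2,936.514
Total = $1,964.718 + $733.0722 + $2,936.514 = $5,634.3042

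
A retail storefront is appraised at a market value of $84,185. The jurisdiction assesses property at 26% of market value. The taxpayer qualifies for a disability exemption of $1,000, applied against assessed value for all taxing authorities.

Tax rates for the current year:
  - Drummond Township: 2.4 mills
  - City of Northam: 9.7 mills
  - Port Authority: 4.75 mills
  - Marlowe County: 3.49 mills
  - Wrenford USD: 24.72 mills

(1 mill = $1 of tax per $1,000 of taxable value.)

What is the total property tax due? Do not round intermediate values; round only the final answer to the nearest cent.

Assessed value = $84,185 × 0.26 = $21,888.1
Taxable value = $21,888.1 − $1,000 = $20,888.1
Drummond Township: $20,888.1 × 0.0024 = $50.13144
City of Northam: $20,888.1 × 0.0097 = $202.61457
Port Authority: $20,888.1 × 0.00475 = $99.218475
Marlowe County: $20,888.1 × 0.00349 = $72.899469
Wrenford USD: $20,888.1 × 0.02472 = $516.353832
Total = $50.13144 + $202.61457 + $99.218475 + $72.899469 + $516.353832 = $941.217786

$941.22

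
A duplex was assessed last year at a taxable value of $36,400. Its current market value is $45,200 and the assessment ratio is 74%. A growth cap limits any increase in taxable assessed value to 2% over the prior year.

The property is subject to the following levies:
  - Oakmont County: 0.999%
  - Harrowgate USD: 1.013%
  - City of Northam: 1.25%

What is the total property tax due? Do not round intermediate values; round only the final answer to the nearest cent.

Uncapped assessed value = $45,200 × 0.74 = $33,448
Cap limit = $36,400 × 1.02 = $37,128
Taxable assessed value = min($33,448, $37,128) = $33,448 (cap does not bind)
Oakmont County: $33,448 × 0.00999 = $334.14552
Harrowgate USD: $33,448 × 0.01013 = $338.82824
City of Northam: $33,448 × 0.0125 = $418.1
Total = $1,091.07376

$1,091.07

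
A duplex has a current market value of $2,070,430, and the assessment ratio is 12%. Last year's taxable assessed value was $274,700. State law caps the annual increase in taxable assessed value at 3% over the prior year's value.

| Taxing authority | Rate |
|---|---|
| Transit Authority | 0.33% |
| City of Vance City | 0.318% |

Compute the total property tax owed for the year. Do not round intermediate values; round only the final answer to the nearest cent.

Uncapped assessed value = $2,070,430 × 0.12 = $248,451.6
Cap limit = $274,700 × 1.03 = $282,941
Taxable assessed value = min($248,451.6, $282,941) = $248,451.6 (cap does not bind)
Transit Authority: $248,451.6 × 0.0033 = $819.89028
City of Vance City: $248,451.6 × 0.00318 = $790.076088
Total = $1,609.966368

$1,609.97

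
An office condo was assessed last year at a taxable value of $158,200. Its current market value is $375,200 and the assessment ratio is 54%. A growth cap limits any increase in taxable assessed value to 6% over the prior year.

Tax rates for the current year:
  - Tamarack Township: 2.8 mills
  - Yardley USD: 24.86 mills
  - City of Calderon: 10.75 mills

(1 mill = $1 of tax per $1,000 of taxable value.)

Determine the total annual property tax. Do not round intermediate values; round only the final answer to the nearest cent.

Uncapped assessed value = $375,200 × 0.54 = $202,608
Cap limit = $158,200 × 1.06 = $167,692
Taxable assessed value = min($202,608, $167,692) = $167,692 (cap binds)
Tamarack Township: $167,692 × 0.0028 = $469.5376
Yardley USD: $167,692 × 0.02486 = $4,168.82312
City of Calderon: $167,692 × 0.01075 = $1,802.689
Total = $6,441.04972

$6,441.05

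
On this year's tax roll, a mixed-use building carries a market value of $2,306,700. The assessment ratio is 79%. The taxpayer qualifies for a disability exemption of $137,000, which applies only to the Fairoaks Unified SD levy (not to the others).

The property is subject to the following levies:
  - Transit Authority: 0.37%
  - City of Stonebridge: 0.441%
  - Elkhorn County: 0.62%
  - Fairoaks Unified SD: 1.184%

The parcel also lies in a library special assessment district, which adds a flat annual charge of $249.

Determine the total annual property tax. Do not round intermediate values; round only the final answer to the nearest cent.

$46,279.88

Assessed value = $2,306,700 × 0.79 = $1,822,293
Transit Authority: $1,822,293 × 0.0037 = $6,742.4841
City of Stonebridge: $1,822,293 × 0.00441 = $8,036.31213
Elkhorn County: $1,822,293 × 0.0062 = $11,298.2166
Fairoaks Unified SD: ($1,822,293 − $137,000) × 0.01184 = $1,685,293 × 0.01184 = $19,953.86912
Levies subtotal = $46,030.88195
Total = $46,030.88195 + $249 = $46,279.88195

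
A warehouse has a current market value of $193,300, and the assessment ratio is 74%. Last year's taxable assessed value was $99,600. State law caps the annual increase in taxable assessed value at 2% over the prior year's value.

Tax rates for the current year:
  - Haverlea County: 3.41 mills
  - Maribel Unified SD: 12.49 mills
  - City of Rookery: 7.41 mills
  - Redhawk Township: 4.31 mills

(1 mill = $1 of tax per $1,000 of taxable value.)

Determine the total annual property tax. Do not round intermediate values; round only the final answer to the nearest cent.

Uncapped assessed value = $193,300 × 0.74 = $143,042
Cap limit = $99,600 × 1.02 = $101,592
Taxable assessed value = min($143,042, $101,592) = $101,592 (cap binds)
Haverlea County: $101,592 × 0.00341 = $346.42872
Maribel Unified SD: $101,592 × 0.01249 = $1,268.88408
City of Rookery: $101,592 × 0.00741 = $752.79672
Redhawk Township: $101,592 × 0.00431 = $437.86152
Total = $2,805.97104

$2,805.97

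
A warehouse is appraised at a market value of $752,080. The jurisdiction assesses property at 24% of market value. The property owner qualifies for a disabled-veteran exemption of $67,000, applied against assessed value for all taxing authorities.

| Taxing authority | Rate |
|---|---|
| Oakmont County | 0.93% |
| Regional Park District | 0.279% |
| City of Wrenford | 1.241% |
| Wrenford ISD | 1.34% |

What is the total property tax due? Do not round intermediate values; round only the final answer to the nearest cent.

Assessed value = $752,080 × 0.24 = $180,499.2
Taxable value = $180,499.2 − $67,000 = $113,499.2
Oakmont County: $113,499.2 × 0.0093 = $1,055.54256
Regional Park District: $113,499.2 × 0.00279 = $316.662768
City of Wrenford: $113,499.2 × 0.01241 = $1,408.525072
Wrenford ISD: $113,499.2 × 0.0134 = $1,520.88928
Total = $1,055.54256 + $316.662768 + $1,408.525072 + $1,520.88928 = $4,301.61968

$4,301.62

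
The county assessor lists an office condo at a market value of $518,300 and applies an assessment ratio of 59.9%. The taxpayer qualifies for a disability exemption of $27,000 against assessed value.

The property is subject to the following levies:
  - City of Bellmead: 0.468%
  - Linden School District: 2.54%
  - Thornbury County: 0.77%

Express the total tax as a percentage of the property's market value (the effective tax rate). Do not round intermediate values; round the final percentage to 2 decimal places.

2.07%

Assessed value = $518,300 × 0.599 = $310,461.7
Taxable value = $310,461.7 − $27,000 = $283,461.7
City of Bellmead: $283,461.7 × 0.00468 = $1,326.600756
Linden School District: $283,461.7 × 0.0254 = $7,199.92718
Thornbury County: $283,461.7 × 0.0077 = $2,182.65509
Total tax = $10,709.183026
Effective rate = $10,709.183026 ÷ $518,300 = 2.07% of market value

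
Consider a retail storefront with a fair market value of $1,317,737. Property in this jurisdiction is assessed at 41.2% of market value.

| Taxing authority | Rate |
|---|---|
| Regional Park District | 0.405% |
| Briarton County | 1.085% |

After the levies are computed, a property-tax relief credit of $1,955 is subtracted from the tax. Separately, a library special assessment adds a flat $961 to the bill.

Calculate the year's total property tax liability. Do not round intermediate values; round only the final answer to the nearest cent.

Assessed value = $1,317,737 × 0.412 = $542,907.644
Regional Park District: $542,907.644 × 0.00405 = $2,198.7759582
Briarton County: $542,907.644 × 0.01085 = $5,890.5479374
Levies subtotal = $8,089.3238956
After credit = $8,089.3238956 − $1,955 = $6,134.3238956
Total = $6,134.3238956 + $961 = $7,095.3238956

$7,095.32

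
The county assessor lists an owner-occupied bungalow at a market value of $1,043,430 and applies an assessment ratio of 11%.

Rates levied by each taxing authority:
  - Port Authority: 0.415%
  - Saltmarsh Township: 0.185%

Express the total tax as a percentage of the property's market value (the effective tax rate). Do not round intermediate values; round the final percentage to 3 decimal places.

0.066%

Assessed value = $1,043,430 × 0.11 = $114,777.3
Port Authority: $114,777.3 × 0.00415 = $476.325795
Saltmarsh Township: $114,777.3 × 0.00185 = $212.338005
Total tax = $688.6638
Effective rate = $688.6638 ÷ $1,043,430 = 0.066% of market value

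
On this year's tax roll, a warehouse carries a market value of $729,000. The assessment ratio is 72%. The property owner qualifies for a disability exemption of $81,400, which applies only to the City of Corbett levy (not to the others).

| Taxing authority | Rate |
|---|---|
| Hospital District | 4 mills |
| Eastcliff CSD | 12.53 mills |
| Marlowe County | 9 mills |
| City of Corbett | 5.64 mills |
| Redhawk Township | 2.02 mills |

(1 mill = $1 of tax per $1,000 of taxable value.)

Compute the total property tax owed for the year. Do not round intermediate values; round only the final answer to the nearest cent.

$16,961.67

Assessed value = $729,000 × 0.72 = $524,880
Hospital District: $524,880 × 0.004 = $2,099.52
Eastcliff CSD: $524,880 × 0.01253 = $6,576.7464
Marlowe County: $524,880 × 0.009 = $4,723.92
City of Corbett: ($524,880 − $81,400) × 0.00564 = $443,480 × 0.00564 = $2,501.2272
Redhawk Township: $524,880 × 0.00202 = $1,060.2576
Total = $16,961.6712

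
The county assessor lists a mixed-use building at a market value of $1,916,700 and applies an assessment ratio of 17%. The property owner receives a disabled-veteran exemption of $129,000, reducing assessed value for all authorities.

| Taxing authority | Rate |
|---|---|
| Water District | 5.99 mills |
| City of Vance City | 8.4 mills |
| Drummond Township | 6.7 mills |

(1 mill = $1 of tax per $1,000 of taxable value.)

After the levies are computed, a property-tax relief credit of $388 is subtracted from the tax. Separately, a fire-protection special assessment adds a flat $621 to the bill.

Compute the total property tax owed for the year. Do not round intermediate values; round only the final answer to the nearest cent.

$4,384.33

Assessed value = $1,916,700 × 0.17 = $325,839
Taxable value = $325,839 − $129,000 = $196,839
Water District: $196,839 × 0.00599 = $1,179.06561
City of Vance City: $196,839 × 0.0084 = $1,653.4476
Drummond Township: $196,839 × 0.0067 = $1,318.8213
Levies subtotal = $4,151.33451
After credit = $4,151.33451 − $388 = $3,763.33451
Total = $3,763.33451 + $621 = $4,384.33451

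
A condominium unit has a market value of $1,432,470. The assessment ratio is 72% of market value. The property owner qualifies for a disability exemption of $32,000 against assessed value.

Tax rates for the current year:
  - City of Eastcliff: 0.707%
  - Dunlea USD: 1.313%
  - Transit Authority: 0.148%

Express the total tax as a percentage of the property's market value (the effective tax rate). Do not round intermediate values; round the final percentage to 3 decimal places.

Assessed value = $1,432,470 × 0.72 = $1,031,378.4
Taxable value = $1,031,378.4 − $32,000 = $999,378.4
City of Eastcliff: $999,378.4 × 0.00707 = $7,065.605288
Dunlea USD: $999,378.4 × 0.01313 = $13,121.838392
Transit Authority: $999,378.4 × 0.00148 = $1,479.080032
Total tax = $21,666.523712
Effective rate = $21,666.523712 ÷ $1,432,470 = 1.513% of market value

1.513%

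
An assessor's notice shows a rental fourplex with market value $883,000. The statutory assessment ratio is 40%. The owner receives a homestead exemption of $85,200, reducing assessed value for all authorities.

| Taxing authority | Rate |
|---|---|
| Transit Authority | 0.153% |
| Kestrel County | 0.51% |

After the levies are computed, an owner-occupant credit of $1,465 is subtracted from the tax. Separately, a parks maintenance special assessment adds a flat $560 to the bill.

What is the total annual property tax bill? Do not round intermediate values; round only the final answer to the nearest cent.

Assessed value = $883,000 × 0.4 = $353,200
Taxable value = $353,200 − $85,200 = $268,000
Transit Authority: $268,000 × 0.00153 = $410.04
Kestrel County: $268,000 × 0.0051 = $1,366.8
Levies subtotal = $1,776.84
After credit = $1,776.84 − $1,465 = $311.84
Total = $311.84 + $560 = $871.84

$871.84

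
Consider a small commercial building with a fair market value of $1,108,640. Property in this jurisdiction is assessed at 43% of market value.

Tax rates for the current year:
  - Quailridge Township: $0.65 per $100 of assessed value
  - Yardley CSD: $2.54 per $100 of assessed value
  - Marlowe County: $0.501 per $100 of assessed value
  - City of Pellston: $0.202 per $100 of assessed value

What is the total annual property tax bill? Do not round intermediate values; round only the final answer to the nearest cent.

$18,558.52

Assessed value = $1,108,640 × 0.43 = $476,715.2
Quailridge Township: $476,715.2 × 0.0065 = $3,098.6488
Yardley CSD: $476,715.2 × 0.0254 = $12,108.56608
Marlowe County: $476,715.2 × 0.00501 = $2,388.343152
City of Pellston: $476,715.2 × 0.00202 = $962.964704
Total = $3,098.6488 + $12,108.56608 + $2,388.343152 + $962.964704 = $18,558.522736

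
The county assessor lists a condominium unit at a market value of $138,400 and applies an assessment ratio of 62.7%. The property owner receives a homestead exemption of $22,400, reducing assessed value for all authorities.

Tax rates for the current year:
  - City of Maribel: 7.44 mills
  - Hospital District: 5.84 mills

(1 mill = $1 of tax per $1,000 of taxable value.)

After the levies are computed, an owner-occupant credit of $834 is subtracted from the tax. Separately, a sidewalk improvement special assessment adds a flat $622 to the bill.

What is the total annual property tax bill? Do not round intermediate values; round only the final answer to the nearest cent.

$642.92

Assessed value = $138,400 × 0.627 = $86,776.8
Taxable value = $86,776.8 − $22,400 = $64,376.8
City of Maribel: $64,376.8 × 0.00744 = $478.963392
Hospital District: $64,376.8 × 0.00584 = $375.960512
Levies subtotal = $854.923904
After credit = $854.923904 − $834 = $20.923904
Total = $20.923904 + $622 = $642.923904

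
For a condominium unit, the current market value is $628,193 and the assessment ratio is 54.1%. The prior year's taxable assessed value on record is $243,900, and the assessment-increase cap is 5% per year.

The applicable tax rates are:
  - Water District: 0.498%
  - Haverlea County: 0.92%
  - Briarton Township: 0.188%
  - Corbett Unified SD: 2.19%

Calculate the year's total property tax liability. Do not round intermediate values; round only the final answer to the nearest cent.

$9,721.37

Uncapped assessed value = $628,193 × 0.541 = $339,852.413
Cap limit = $243,900 × 1.05 = $256,095
Taxable assessed value = min($339,852.413, $256,095) = $256,095 (cap binds)
Water District: $256,095 × 0.00498 = $1,275.3531
Haverlea County: $256,095 × 0.0092 = $2,356.074
Briarton Township: $256,095 × 0.00188 = $481.4586
Corbett Unified SD: $256,095 × 0.0219 = $5,608.4805
Total = $9,721.3662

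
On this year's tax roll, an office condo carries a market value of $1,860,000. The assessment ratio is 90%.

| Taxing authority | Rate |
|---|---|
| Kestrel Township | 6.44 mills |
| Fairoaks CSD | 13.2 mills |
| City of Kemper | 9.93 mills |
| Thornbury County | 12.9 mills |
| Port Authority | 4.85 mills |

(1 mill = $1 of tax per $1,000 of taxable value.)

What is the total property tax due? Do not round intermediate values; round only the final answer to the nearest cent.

$79,213.68

Assessed value = $1,860,000 × 0.9 = $1,674,000
Kestrel Township: $1,674,000 × 0.00644 = $10,780.56
Fairoaks CSD: $1,674,000 × 0.0132 = $22,096.8
City of Kemper: $1,674,000 × 0.00993 = $16,622.82
Thornbury County: $1,674,000 × 0.0129 = $21,594.6
Port Authority: $1,674,000 × 0.00485 = $8,118.9
Total = $10,780.56 + $22,096.8 + $16,622.82 + $21,594.6 + $8,118.9 = $79,213.68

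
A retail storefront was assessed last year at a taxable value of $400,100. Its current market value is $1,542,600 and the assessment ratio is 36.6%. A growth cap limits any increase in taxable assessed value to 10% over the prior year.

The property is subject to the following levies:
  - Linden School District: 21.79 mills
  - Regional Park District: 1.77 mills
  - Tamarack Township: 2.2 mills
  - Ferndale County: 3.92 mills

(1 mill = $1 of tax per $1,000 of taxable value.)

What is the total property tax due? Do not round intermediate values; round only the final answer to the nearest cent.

$13,062.46

Uncapped assessed value = $1,542,600 × 0.366 = $564,591.6
Cap limit = $400,100 × 1.1 = $440,110
Taxable assessed value = min($564,591.6, $440,110) = $440,110 (cap binds)
Linden School District: $440,110 × 0.02179 = $9,589.9969
Regional Park District: $440,110 × 0.00177 = $778.9947
Tamarack Township: $440,110 × 0.0022 = $968.242
Ferndale County: $440,110 × 0.00392 = $1,725.2312
Total = $13,062.4648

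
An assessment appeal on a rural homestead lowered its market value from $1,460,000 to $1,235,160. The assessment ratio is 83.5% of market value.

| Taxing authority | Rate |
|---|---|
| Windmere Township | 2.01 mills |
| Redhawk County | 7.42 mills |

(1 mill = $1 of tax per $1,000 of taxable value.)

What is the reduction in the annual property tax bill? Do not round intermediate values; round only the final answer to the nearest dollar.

$1,770

Old assessed value = $1,460,000 × 0.835 = $1,219,100
New assessed value = $1,235,160 × 0.835 = $1,031,358.6
Combined rate = 0.00201 + 0.00742 = 0.00943
Old tax = $1,219,100 × 0.00943 = $11,496.113
New tax = $1,031,358.6 × 0.00943 = $9,725.711598
Reduction = $11,496.113 − $9,725.711598 = $1,770.401402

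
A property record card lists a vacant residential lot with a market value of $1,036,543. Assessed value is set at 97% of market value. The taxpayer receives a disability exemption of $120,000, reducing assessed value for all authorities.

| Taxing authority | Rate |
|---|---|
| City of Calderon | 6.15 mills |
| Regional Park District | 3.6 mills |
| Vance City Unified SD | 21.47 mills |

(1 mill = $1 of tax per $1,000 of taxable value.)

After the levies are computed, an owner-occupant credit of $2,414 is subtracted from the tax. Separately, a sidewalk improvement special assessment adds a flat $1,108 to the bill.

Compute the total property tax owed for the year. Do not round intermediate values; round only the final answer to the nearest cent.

Assessed value = $1,036,543 × 0.97 = $1,005,446.71
Taxable value = $1,005,446.71 − $120,000 = $885,446.71
City of Calderon: $885,446.71 × 0.00615 = $5,445.4972665
Regional Park District: $885,446.71 × 0.0036 = $3,187.608156
Vance City Unified SD: $885,446.71 × 0.02147 = $19,010.5408637
Levies subtotal = $27,643.6462862
After credit = $27,643.6462862 − $2,414 = $25,229.6462862
Total = $25,229.6462862 + $1,108 = $26,337.6462862

$26,337.65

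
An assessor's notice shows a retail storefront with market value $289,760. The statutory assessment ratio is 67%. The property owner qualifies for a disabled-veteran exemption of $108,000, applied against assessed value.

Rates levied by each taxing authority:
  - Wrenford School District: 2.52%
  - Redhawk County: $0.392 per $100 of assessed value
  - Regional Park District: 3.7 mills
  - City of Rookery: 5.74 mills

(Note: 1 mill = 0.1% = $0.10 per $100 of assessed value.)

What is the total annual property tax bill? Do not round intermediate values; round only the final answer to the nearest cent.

$3,321.53

Assessed value = $289,760 × 0.67 = $194,139.2
Taxable value = $194,139.2 − $108,000 = $86,139.2
Wrenford School District: $86,139.2 × 0.0252 = $2,170.70784
Redhawk County: $86,139.2 × 0.00392 = $337.665664
Regional Park District: $86,139.2 × 0.0037 = $318.71504
City of Rookery: $86,139.2 × 0.00574 = $494.439008
Total = $3,321.527552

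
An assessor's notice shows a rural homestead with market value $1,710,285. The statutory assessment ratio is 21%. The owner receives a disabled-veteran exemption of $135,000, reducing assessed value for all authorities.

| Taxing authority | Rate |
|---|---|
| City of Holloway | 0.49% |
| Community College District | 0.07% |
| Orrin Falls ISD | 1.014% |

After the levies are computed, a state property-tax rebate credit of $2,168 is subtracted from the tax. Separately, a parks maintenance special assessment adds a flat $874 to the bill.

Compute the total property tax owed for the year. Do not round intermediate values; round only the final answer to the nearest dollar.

$2,234

Assessed value = $1,710,285 × 0.21 = $359,159.85
Taxable value = $359,159.85 − $135,000 = $224,159.85
City of Holloway: $224,159.85 × 0.0049 = $1,098.383265
Community College District: $224,159.85 × 0.0007 = $156.911895
Orrin Falls ISD: $224,159.85 × 0.01014 = $2,272.980879
Levies subtotal = $3,528.276039
After credit = $3,528.276039 − $2,168 = $1,360.276039
Total = $1,360.276039 + $874 = $2,234.276039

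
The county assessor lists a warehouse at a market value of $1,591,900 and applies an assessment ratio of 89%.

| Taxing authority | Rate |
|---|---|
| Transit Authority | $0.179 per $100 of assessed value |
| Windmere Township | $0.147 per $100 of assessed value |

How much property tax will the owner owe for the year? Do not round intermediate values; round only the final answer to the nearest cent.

Assessed value = $1,591,900 × 0.89 = $1,416,791
Transit Authority: $1,416,791 × 0.00179 = $2,536.05589
Windmere Township: $1,416,791 × 0.00147 = $2,082.68277
Total = $2,536.05589 + $2,082.68277 = $4,618.73866

$4,618.74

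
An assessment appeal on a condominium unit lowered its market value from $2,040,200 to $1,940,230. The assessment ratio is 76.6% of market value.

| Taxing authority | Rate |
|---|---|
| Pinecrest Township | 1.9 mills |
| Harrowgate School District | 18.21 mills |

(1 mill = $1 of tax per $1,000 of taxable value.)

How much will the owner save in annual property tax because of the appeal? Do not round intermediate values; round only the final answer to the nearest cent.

Old assessed value = $2,040,200 × 0.766 = $1,562,793.2
New assessed value = $1,940,230 × 0.766 = $1,486,216.18
Combined rate = 0.0019 + 0.01821 = 0.02011
Old tax = $1,562,793.2 × 0.02011 = $31,427.771252
New tax = $1,486,216.18 × 0.02011 = $29,887.8073798
Reduction = $31,427.771252 − $29,887.8073798 = $1,539.9638722

$1,539.96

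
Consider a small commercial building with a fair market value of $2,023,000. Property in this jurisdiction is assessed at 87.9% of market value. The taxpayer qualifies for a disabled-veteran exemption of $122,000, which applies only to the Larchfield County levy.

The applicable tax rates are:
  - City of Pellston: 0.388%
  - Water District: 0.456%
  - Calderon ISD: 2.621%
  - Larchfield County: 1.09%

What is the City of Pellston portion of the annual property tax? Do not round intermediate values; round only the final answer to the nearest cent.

$6,899.48

Assessed value = $2,023,000 × 0.879 = $1,778,217
City of Pellston taxable value = $1,778,217 (exemption does not apply)
City of Pellston levy = $1,778,217 × 0.00388 = $6,899.48196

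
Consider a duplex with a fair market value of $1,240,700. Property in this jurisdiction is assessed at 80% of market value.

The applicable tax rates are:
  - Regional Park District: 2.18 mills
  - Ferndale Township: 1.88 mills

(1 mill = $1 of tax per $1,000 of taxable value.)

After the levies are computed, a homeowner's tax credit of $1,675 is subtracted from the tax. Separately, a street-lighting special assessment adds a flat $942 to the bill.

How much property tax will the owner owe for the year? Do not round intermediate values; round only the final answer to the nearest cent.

Assessed value = $1,240,700 × 0.8 = $992,560
Regional Park District: $992,560 × 0.00218 = $2,163.7808
Ferndale Township: $992,560 × 0.00188 = $1,866.0128
Levies subtotal = $4,029.7936
After credit = $4,029.7936 − $1,675 = $2,354.7936
Total = $2,354.7936 + $942 = $3,296.7936

$3,296.79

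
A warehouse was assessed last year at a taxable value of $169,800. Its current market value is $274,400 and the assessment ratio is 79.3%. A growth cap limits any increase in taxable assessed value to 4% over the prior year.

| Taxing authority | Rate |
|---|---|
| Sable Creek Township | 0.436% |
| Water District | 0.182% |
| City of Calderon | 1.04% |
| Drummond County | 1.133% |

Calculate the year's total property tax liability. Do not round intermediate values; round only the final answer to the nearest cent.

Uncapped assessed value = $274,400 × 0.793 = $217,599.2
Cap limit = $169,800 × 1.04 = $176,592
Taxable assessed value = min($217,599.2, $176,592) = $176,592 (cap binds)
Sable Creek Township: $176,592 × 0.00436 = $769.94112
Water District: $176,592 × 0.00182 = $321.39744
City of Calderon: $176,592 × 0.0104 = $1,836.5568
Drummond County: $176,592 × 0.01133 = $2,000.78736
Total = $4,928.68272

$4,928.68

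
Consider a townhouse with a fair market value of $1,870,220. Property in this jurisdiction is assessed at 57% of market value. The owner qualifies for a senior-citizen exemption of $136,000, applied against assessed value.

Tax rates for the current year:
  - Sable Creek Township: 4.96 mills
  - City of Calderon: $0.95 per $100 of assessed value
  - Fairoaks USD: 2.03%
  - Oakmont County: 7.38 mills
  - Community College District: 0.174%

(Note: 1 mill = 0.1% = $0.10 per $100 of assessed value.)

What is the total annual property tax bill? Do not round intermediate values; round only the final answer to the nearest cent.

Assessed value = $1,870,220 × 0.57 = $1,066,025.4
Taxable value = $1,066,025.4 − $136,000 = $930,025.4
Sable Creek Township: $930,025.4 × 0.00496 = $4,612.925984
City of Calderon: $930,025.4 × 0.0095 = $8,835.2413
Fairoaks USD: $930,025.4 × 0.0203 = $18,879.51562
Oakmont County: $930,025.4 × 0.00738 = $6,863.587452
Community College District: $930,025.4 × 0.00174 = $1,618.244196
Total = $40,809.514552

$40,809.51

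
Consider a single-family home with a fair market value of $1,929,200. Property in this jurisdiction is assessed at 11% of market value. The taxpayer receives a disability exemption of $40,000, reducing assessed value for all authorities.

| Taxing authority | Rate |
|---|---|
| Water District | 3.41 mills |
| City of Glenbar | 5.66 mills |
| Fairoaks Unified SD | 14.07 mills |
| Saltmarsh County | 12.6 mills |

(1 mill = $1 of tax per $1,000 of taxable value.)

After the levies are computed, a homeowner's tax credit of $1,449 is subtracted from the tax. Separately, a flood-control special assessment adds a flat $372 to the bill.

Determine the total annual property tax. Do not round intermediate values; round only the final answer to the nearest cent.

Assessed value = $1,929,200 × 0.11 = $212,212
Taxable value = $212,212 − $40,000 = $172,212
Water District: $172,212 × 0.00341 = $587.24292
City of Glenbar: $172,212 × 0.00566 = $974.71992
Fairoaks Unified SD: $172,212 × 0.01407 = $2,423.02284
Saltmarsh County: $172,212 × 0.0126 = $2,169.8712
Levies subtotal = $6,154.85688
After credit = $6,154.85688 − $1,449 = $4,705.85688
Total = $4,705.85688 + $372 = $5,077.85688

$5,077.86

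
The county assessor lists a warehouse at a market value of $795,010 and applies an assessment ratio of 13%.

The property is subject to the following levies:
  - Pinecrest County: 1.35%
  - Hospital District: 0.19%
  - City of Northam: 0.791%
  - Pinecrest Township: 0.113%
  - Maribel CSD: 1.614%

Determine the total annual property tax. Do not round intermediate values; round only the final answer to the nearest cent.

$4,194.00

Assessed value = $795,010 × 0.13 = $103,351.3
Pinecrest County: $103,351.3 × 0.0135 = $1,395.24255
Hospital District: $103,351.3 × 0.0019 = $196.36747
City of Northam: $103,351.3 × 0.00791 = $817.508783
Pinecrest Township: $103,351.3 × 0.00113 = $116.786969
Maribel CSD: $103,351.3 × 0.01614 = $1,668.089982
Total = $1,395.24255 + $196.36747 + $817.508783 + $116.786969 + $1,668.089982 = $4,193.995754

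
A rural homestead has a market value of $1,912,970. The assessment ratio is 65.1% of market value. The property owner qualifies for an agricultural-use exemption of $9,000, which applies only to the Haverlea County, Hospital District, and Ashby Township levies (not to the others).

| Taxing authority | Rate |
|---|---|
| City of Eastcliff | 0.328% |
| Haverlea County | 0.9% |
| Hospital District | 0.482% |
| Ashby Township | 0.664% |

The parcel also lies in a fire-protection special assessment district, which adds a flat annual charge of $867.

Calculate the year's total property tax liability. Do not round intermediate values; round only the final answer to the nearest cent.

$30,247.31

Assessed value = $1,912,970 × 0.651 = $1,245,343.47
City of Eastcliff: $1,245,343.47 × 0.00328 = $4,084.7265816
Haverlea County: ($1,245,343.47 − $9,000) × 0.009 = $1,236,343.47 × 0.009 = $11,127.09123
Hospital District: ($1,245,343.47 − $9,000) × 0.00482 = $1,236,343.47 × 0.00482 = $5,959.1755254
Ashby Township: ($1,245,343.47 − $9,000) × 0.00664 = $1,236,343.47 × 0.00664 = $8,209.3206408
Levies subtotal = $29,380.3139778
Total = $29,380.3139778 + $867 = $30,247.3139778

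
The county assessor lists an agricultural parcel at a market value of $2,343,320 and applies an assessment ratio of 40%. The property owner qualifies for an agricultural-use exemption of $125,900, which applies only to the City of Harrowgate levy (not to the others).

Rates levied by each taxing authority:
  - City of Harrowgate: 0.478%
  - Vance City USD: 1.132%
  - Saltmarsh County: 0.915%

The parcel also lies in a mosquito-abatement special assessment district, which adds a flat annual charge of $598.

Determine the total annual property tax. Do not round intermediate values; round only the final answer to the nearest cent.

Assessed value = $2,343,320 × 0.4 = $937,328
City of Harrowgate: ($937,328 − $125,900) × 0.00478 = $811,428 × 0.00478 = $3,878.62584
Vance City USD: $937,328 × 0.01132 = $10,610.55296
Saltmarsh County: $937,328 × 0.00915 = $8,576.5512
Levies subtotal = $23,065.73
Total = $23,065.73 + $598 = $23,663.73

$23,663.73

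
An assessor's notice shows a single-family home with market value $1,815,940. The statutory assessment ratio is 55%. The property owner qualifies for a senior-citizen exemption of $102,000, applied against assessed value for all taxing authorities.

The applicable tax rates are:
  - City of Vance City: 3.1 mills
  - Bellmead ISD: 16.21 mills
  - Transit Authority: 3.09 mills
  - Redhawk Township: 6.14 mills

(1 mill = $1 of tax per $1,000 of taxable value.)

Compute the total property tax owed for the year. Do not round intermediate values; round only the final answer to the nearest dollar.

$25,594

Assessed value = $1,815,940 × 0.55 = $998,767
Taxable value = $998,767 − $102,000 = $896,767
City of Vance City: $896,767 × 0.0031 = $2,779.9777
Bellmead ISD: $896,767 × 0.01621 = $14,536.59307
Transit Authority: $896,767 × 0.00309 = $2,771.01003
Redhawk Township: $896,767 × 0.00614 = $5,506.14938
Total = $2,779.9777 + $14,536.59307 + $2,771.01003 + $5,506.14938 = $25,593.73018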